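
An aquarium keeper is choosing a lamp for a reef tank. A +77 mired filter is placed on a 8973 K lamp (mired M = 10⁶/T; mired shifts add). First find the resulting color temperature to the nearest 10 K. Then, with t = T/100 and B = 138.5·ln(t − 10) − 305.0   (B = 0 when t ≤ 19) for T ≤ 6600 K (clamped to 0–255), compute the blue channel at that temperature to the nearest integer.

M_in = 10⁶/8973 = 111.45; M_out = 111.45 + (+77) = 188.45.
T_out = 10⁶/188.45 = 5306.6 K → 5310 K; t = 53.1.
B = 138.5·ln(53.1 − 10) − 305.0 = 138.5·ln 43.1 − 305.0 = 138.5·3.7635 − 305.0 = 216.248.
Rounded: 216.

216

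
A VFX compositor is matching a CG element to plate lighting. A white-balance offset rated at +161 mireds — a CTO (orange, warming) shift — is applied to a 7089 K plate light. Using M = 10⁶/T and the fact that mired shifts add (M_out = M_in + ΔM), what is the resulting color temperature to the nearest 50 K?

3300 K

M_in = 10⁶/7089 = 141.06 mireds.
M_out = 141.06 + (+161) = 302.06 mireds.
T_out = 10⁶/302.06 = 3310.6 K → 3300 K.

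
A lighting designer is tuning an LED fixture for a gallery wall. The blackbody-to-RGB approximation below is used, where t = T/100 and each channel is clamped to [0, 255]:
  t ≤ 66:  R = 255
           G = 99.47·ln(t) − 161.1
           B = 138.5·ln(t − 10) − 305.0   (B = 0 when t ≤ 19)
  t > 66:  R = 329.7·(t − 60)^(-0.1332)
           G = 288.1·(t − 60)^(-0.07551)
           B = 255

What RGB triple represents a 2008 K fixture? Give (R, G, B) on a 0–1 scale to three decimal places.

t = 2008/100 = 20.08; the t ≤ 66 branch applies.
R = 255 by definition for t ≤ 66.
G = 99.47·ln 20.08 − 161.1 = 99.47·2.9997 − 161.1 = 137.283.
B = 138.5·ln(20.08 − 10) − 305.0 = 138.5·ln 10.08 − 305.0 = 138.5·2.3106 − 305.0 = 15.012.
Dividing each by 255: (1.0000, 0.5384, 0.0589) → (1.000, 0.538, 0.059).

(1.000, 0.538, 0.059)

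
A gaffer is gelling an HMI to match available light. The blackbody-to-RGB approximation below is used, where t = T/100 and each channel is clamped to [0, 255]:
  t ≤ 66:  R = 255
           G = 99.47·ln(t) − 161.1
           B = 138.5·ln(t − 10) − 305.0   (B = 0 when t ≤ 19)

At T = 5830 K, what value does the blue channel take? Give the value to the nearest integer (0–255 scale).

232

t = 5830/100 = 58.3; the t ≤ 66 branch applies.
B = 138.5·ln(58.3 − 10) − 305.0 = 138.5·ln 48.3 − 305.0 = 138.5·3.8774 − 305.0 = 232.024.
Rounded: 232.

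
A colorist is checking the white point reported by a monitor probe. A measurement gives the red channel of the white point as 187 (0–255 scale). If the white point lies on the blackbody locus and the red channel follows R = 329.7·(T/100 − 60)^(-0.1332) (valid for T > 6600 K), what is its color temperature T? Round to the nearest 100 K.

13100 K

(t − 60)^(-0.1332) = 187/329.7 = 0.56718.
t − 60 = 0.56718^(1/-0.1332) = 0.56718^(-7.508) = 70.620, so t = 130.620.
T = 100·t = 13062 K → 13100 K to the nearest 100 K.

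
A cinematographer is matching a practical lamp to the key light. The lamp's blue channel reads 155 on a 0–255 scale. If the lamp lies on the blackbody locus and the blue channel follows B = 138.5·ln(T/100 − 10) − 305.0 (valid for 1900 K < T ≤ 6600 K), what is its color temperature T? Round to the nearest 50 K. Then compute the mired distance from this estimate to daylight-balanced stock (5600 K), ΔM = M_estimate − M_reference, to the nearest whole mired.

ln(t − 10) = (155 + 305.0) / 138.5 = 3.3213.
t − 10 = e^3.3213 = 27.696, so t = 37.696.
T = 100·t = 3770 K → 3750 K to the nearest 50 K.
M_estimate = 10⁶/3750 = 266.67; M_reference = 10⁶/5600 = 178.57.
ΔM = 266.67 − 178.57 = 88.10 → +88 mireds.

+88 mireds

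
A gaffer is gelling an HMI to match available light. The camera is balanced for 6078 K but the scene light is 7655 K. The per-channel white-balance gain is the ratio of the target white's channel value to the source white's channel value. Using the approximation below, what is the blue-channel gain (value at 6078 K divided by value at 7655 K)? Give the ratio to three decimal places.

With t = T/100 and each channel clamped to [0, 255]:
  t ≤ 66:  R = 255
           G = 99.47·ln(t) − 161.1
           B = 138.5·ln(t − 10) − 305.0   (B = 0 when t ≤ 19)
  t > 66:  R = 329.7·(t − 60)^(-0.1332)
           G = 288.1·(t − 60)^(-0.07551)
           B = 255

At 7655 K (t = 76.55):
  B = 255 by definition for t > 66.
At 6078 K (t = 60.78):
  B = 138.5·ln(60.78 − 10) − 305.0 = 138.5·ln 50.78 − 305.0 = 138.5·3.9275 − 305.0 = 238.959.
Gain = 238.959 / 255.000 = 0.9371 → 0.937.

0.937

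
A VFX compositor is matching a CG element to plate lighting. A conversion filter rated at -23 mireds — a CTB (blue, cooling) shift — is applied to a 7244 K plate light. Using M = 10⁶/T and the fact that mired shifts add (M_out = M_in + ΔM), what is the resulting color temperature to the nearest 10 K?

8690 K

M_in = 10⁶/7244 = 138.05 mireds.
M_out = 138.05 + (-23) = 115.05 mireds.
T_out = 10⁶/115.05 = 8692.2 K → 8690 K.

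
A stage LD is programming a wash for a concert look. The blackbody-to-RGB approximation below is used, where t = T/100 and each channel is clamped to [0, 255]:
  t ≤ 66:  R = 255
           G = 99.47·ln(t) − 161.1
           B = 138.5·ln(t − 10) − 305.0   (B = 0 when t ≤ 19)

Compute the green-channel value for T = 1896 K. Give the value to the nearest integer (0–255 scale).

t = 1896/100 = 18.96; the t ≤ 66 branch applies.
G = 99.47·ln 18.96 − 161.1 = 99.47·2.9423 − 161.1 = 131.574.
Rounded: 132.

132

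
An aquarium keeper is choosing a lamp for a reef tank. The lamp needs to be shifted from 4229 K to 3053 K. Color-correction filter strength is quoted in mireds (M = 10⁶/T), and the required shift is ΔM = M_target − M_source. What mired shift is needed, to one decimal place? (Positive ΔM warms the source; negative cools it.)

+91.1 mireds

M_source = 10⁶/4229 = 236.463; M_target = 10⁶/3053 = 327.547.
ΔM = 327.547 − 236.463 = 91.084 → +91.1 mireds, a warming shift.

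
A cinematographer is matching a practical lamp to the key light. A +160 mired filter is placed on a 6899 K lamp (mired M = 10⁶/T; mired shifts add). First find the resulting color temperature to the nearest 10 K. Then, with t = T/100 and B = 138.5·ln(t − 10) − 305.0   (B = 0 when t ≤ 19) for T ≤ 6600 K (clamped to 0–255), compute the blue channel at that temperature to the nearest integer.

M_in = 10⁶/6899 = 144.95; M_out = 144.95 + (+160) = 304.95.
T_out = 10⁶/304.95 = 3279.2 K → 3280 K; t = 32.8.
B = 138.5·ln(32.8 − 10) − 305.0 = 138.5·ln 22.8 − 305.0 = 138.5·3.1268 − 305.0 = 128.056.
Rounded: 128.

128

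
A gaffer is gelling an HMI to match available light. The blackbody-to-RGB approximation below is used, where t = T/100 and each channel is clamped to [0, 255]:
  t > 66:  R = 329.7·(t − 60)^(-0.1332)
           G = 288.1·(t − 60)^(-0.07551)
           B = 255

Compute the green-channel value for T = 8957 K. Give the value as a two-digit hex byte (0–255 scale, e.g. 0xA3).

t = 8957/100 = 89.57; the t > 66 branch applies.
G = 288.1·(89.57 − 60)^(-0.07551) = 288.1·29.57^(-0.07551) = 288.1·0.77435 = 223.090.
Rounded: 223; in hex, 0xDF.

0xDF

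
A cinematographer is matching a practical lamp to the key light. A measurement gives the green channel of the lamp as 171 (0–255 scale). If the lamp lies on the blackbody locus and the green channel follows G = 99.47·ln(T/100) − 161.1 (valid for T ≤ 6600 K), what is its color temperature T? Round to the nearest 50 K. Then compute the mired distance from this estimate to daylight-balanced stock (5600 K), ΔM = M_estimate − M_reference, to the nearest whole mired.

ln t = (171 + 161.1) / 99.47 = 3.3387.
t = e^3.3387 = 28.182.
T = 100·t = 2818 K → 2800 K to the nearest 50 K.
M_estimate = 10⁶/2800 = 357.14; M_reference = 10⁶/5600 = 178.57.
ΔM = 357.14 − 178.57 = 178.57 → +179 mireds.

+179 mireds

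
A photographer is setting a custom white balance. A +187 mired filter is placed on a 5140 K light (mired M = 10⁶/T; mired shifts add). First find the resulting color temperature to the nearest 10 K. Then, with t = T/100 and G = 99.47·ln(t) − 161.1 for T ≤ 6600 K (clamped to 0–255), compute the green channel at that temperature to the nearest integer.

164

M_in = 10⁶/5140 = 194.55; M_out = 194.55 + (+187) = 381.55.
T_out = 10⁶/381.55 = 2620.9 K → 2620 K; t = 26.2.
G = 99.47·ln 26.2 − 161.1 = 99.47·3.2658 − 161.1 = 163.745.
Rounded: 164.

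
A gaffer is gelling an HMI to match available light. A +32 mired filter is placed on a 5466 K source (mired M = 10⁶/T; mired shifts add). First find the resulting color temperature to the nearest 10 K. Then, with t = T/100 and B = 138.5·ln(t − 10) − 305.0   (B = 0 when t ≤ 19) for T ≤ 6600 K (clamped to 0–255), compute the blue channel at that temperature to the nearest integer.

193

M_in = 10⁶/5466 = 182.95; M_out = 182.95 + (+32) = 214.95.
T_out = 10⁶/214.95 = 4652.3 K → 4650 K; t = 46.5.
B = 138.5·ln(46.5 − 10) − 305.0 = 138.5·ln 36.5 − 305.0 = 138.5·3.5973 − 305.0 = 193.228.
Rounded: 193.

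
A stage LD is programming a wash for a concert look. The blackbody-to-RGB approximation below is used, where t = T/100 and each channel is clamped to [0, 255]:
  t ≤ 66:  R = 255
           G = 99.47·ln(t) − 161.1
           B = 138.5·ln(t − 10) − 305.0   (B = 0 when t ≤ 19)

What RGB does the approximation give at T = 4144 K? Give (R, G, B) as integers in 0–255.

(255, 209, 173)

t = 4144/100 = 41.44; the t ≤ 66 branch applies.
R = 255 by definition for t ≤ 66.
G = 99.47·ln 41.44 − 161.1 = 99.47·3.7242 − 161.1 = 209.351.
B = 138.5·ln(41.44 − 10) − 305.0 = 138.5·ln 31.44 − 305.0 = 138.5·3.4481 − 305.0 = 172.559.
Rounded: (255, 209, 173).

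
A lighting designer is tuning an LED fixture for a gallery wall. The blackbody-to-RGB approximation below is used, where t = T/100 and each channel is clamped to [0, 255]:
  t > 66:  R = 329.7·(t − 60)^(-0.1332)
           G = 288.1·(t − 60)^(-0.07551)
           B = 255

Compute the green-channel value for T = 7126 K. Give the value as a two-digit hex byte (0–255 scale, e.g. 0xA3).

t = 7126/100 = 71.26; the t > 66 branch applies.
G = 288.1·(71.26 − 60)^(-0.07551) = 288.1·11.26^(-0.07551) = 288.1·0.83291 = 239.962.
Rounded: 240; in hex, 0xF0.

0xF0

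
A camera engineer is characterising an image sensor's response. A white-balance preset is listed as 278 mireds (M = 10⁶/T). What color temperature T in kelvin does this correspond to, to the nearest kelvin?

3597 K

T = 10⁶ / 278 = 3597.12 K → 3597 K.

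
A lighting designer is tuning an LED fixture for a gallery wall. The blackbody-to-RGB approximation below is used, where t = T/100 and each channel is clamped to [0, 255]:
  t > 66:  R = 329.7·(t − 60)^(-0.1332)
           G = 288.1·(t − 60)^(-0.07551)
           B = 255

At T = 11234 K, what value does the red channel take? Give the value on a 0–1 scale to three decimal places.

0.763

t = 11234/100 = 112.34; the t > 66 branch applies.
R = 329.7·(112.34 − 60)^(-0.1332) = 329.7·52.34^(-0.1332) = 329.7·0.59027 = 194.612.
On a 0–1 scale: 194.612/255 = 0.7632 → 0.763.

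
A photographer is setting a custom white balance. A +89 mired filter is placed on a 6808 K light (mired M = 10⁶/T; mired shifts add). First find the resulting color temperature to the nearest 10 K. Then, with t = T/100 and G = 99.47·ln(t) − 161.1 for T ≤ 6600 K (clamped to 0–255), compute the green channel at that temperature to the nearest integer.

M_in = 10⁶/6808 = 146.89; M_out = 146.89 + (+89) = 235.89.
T_out = 10⁶/235.89 = 4239.3 K → 4240 K; t = 42.4.
G = 99.47·ln 42.4 − 161.1 = 99.47·3.7471 − 161.1 = 211.629.
Rounded: 212.

212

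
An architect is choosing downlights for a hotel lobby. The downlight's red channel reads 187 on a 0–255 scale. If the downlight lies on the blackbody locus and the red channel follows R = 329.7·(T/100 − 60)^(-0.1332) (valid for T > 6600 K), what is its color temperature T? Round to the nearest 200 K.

(t − 60)^(-0.1332) = 187/329.7 = 0.56718.
t − 60 = 0.56718^(1/-0.1332) = 0.56718^(-7.508) = 70.620, so t = 130.620.
T = 100·t = 13062 K → 13000 K to the nearest 200 K.

13000 K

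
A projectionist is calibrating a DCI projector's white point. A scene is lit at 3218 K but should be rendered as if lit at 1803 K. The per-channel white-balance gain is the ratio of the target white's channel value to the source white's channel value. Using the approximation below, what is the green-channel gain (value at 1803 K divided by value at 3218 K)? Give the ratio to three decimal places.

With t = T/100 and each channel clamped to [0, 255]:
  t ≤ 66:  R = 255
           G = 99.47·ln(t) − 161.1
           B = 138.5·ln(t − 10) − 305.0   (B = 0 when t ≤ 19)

0.687

At 3218 K (t = 32.18):
  G = 99.47·ln 32.18 − 161.1 = 99.47·3.4713 − 161.1 = 184.195.
At 1803 K (t = 18.03):
  G = 99.47·ln 18.03 − 161.1 = 99.47·2.8920 − 161.1 = 126.571.
Gain = 126.571 / 184.195 = 0.6872 → 0.687.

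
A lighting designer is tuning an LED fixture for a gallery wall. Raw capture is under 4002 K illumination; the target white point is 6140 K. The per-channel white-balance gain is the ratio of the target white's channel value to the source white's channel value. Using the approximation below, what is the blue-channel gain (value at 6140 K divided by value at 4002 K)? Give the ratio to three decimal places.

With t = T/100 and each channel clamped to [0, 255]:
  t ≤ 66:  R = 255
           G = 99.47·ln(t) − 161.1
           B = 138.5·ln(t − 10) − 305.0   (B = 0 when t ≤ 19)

At 4002 K (t = 40.02):
  B = 138.5·ln(40.02 − 10) − 305.0 = 138.5·ln 30.02 − 305.0 = 138.5·3.4019 − 305.0 = 166.158.
At 6140 K (t = 61.4):
  B = 138.5·ln(61.4 − 10) − 305.0 = 138.5·ln 51.4 − 305.0 = 138.5·3.9396 − 305.0 = 240.640.
Gain = 240.640 / 166.158 = 1.4483 → 1.448.

1.448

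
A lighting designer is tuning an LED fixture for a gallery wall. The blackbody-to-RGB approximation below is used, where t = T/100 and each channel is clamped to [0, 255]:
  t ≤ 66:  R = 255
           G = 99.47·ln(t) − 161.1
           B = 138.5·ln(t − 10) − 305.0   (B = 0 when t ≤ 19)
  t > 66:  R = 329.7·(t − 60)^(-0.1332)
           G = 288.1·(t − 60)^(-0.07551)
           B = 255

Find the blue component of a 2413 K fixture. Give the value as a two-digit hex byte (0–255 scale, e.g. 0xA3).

t = 2413/100 = 24.13; the t ≤ 66 branch applies.
B = 138.5·ln(24.13 − 10) − 305.0 = 138.5·ln 14.13 − 305.0 = 138.5·2.6483 − 305.0 = 61.790.
Rounded: 62; in hex, 0x3E.

0x3E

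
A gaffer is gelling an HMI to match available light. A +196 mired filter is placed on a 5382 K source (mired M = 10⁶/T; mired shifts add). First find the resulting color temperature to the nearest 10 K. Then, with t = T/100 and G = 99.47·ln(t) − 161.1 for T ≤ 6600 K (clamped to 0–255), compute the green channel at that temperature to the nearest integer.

164

M_in = 10⁶/5382 = 185.80; M_out = 185.80 + (+196) = 381.80.
T_out = 10⁶/381.80 = 2619.1 K → 2620 K; t = 26.2.
G = 99.47·ln 26.2 − 161.1 = 99.47·3.2658 − 161.1 = 163.745.
Rounded: 164.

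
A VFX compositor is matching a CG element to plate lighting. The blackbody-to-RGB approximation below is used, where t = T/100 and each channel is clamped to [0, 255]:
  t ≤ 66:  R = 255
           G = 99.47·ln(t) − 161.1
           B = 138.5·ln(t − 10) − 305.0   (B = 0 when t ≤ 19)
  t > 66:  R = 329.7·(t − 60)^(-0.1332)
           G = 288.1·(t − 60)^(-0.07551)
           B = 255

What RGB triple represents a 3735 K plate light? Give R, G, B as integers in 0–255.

R=255, G=199, B=153

t = 3735/100 = 37.35; the t ≤ 66 branch applies.
R = 255 by definition for t ≤ 66.
G = 99.47·ln 37.35 − 161.1 = 99.47·3.6203 − 161.1 = 199.015.
B = 138.5·ln(37.35 − 10) − 305.0 = 138.5·ln 27.35 − 305.0 = 138.5·3.3087 − 305.0 = 153.257.
Rounded: (255, 199, 153).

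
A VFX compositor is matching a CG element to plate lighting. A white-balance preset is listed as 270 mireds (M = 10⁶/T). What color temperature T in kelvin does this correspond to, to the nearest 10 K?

T = 10⁶ / 270 = 3703.70 K → 3700 K.

3700 K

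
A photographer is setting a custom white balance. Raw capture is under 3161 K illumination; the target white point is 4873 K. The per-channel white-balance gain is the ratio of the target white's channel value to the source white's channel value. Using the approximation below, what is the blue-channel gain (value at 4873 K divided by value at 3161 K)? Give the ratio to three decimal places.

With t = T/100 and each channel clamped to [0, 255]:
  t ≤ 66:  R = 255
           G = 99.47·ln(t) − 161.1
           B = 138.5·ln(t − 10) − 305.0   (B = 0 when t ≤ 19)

At 3161 K (t = 31.61):
  B = 138.5·ln(31.61 − 10) − 305.0 = 138.5·ln 21.61 − 305.0 = 138.5·3.0732 − 305.0 = 120.632.
At 4873 K (t = 48.73):
  B = 138.5·ln(48.73 − 10) − 305.0 = 138.5·ln 38.73 − 305.0 = 138.5·3.6566 − 305.0 = 201.441.
Gain = 201.441 / 120.632 = 1.6699 → 1.670.

1.670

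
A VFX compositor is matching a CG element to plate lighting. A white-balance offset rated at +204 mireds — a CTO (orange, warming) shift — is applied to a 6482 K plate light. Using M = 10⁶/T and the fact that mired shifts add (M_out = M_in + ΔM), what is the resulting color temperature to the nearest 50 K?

2800 K

M_in = 10⁶/6482 = 154.27 mireds.
M_out = 154.27 + (+204) = 358.27 mireds.
T_out = 10⁶/358.27 = 2791.2 K → 2800 K.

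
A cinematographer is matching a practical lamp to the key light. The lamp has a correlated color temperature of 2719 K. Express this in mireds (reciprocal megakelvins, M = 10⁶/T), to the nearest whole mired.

M = 10⁶ / 2719 = 367.782 → 368 mireds.

368 mireds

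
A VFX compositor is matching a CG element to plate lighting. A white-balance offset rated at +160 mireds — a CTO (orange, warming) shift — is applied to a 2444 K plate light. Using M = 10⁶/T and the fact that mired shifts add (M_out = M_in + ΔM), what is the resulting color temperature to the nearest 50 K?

1750 K

M_in = 10⁶/2444 = 409.17 mireds.
M_out = 409.17 + (+160) = 569.17 mireds.
T_out = 10⁶/569.17 = 1757.0 K → 1750 K.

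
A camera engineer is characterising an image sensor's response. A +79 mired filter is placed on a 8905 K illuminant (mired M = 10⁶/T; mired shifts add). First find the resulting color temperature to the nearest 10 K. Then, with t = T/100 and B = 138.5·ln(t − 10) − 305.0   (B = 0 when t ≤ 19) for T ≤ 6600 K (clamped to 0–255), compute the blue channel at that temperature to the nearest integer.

M_in = 10⁶/8905 = 112.30; M_out = 112.30 + (+79) = 191.30.
T_out = 10⁶/191.30 = 5227.5 K → 5230 K; t = 52.3.
B = 138.5·ln(52.3 − 10) − 305.0 = 138.5·ln 42.3 − 305.0 = 138.5·3.7448 − 305.0 = 213.653.
Rounded: 214.

214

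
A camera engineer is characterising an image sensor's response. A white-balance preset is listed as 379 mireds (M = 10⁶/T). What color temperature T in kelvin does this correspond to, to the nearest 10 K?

T = 10⁶ / 379 = 2638.52 K → 2640 K.

2640 K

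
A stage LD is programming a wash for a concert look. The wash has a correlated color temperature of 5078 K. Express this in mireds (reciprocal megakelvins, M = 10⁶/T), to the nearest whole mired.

197 mireds

M = 10⁶ / 5078 = 196.928 → 197 mireds.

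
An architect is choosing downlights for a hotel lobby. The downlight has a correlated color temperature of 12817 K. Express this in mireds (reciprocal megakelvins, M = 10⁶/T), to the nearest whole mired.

78 mireds

M = 10⁶ / 12817 = 78.021 → 78 mireds.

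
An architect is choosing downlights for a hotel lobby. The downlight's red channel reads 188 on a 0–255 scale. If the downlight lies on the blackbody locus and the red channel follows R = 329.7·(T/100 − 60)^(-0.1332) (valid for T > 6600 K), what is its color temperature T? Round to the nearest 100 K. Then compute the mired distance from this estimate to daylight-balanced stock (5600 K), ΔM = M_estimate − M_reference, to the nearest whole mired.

-100 mireds

(t − 60)^(-0.1332) = 188/329.7 = 0.57022.
t − 60 = 0.57022^(1/-0.1332) = 0.57022^(-7.508) = 67.848, so t = 127.848.
T = 100·t = 12785 K → 12800 K to the nearest 100 K.
M_estimate = 10⁶/12800 = 78.12; M_reference = 10⁶/5600 = 178.57.
ΔM = 78.12 − 178.57 = -100.45 → -100 mireds.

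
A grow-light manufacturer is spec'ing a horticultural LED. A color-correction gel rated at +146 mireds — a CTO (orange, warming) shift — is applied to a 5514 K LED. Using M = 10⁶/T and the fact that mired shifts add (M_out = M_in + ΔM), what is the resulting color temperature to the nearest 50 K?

M_in = 10⁶/5514 = 181.36 mireds.
M_out = 181.36 + (+146) = 327.36 mireds.
T_out = 10⁶/327.36 = 3054.8 K → 3050 K.

3050 K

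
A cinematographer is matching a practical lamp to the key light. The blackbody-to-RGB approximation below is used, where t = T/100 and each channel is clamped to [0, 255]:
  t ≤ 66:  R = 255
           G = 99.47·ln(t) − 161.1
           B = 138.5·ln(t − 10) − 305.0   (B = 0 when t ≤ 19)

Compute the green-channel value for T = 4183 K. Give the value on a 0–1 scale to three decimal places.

0.825

t = 4183/100 = 41.83; the t ≤ 66 branch applies.
G = 99.47·ln 41.83 − 161.1 = 99.47·3.7336 − 161.1 = 210.283.
On a 0–1 scale: 210.283/255 = 0.8246 → 0.825.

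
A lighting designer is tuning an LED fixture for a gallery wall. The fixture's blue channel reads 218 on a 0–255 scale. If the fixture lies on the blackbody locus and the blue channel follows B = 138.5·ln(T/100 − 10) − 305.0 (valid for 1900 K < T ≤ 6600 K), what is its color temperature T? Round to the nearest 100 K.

5400 K

ln(t − 10) = (218 + 305.0) / 138.5 = 3.7762.
t − 10 = e^3.7762 = 43.649, so t = 53.649.
T = 100·t = 5365 K → 5400 K to the nearest 100 K.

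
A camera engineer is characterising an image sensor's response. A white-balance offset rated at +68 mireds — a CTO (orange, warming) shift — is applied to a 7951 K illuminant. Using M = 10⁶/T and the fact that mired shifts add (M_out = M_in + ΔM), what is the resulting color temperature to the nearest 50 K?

M_in = 10⁶/7951 = 125.77 mireds.
M_out = 125.77 + (+68) = 193.77 mireds.
T_out = 10⁶/193.77 = 5160.7 K → 5150 K.

5150 K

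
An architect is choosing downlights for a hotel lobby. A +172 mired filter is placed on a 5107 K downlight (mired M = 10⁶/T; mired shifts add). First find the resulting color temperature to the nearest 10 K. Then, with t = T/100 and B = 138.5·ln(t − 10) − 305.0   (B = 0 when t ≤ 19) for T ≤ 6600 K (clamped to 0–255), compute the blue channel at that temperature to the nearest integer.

89

M_in = 10⁶/5107 = 195.81; M_out = 195.81 + (+172) = 367.81.
T_out = 10⁶/367.81 = 2718.8 K → 2720 K; t = 27.2.
B = 138.5·ln(27.2 − 10) − 305.0 = 138.5·ln 17.2 − 305.0 = 138.5·2.8449 − 305.0 = 89.020.
Rounded: 89.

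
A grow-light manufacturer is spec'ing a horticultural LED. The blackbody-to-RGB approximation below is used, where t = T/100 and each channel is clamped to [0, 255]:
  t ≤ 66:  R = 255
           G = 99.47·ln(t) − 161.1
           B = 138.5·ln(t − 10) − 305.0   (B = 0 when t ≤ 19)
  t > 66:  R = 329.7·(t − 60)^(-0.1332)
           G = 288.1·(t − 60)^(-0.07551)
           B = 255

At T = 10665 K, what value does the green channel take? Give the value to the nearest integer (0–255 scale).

t = 10665/100 = 106.65; the t > 66 branch applies.
G = 288.1·(106.65 − 60)^(-0.07551) = 288.1·46.65^(-0.07551) = 288.1·0.74814 = 215.540.
Rounded: 216.

216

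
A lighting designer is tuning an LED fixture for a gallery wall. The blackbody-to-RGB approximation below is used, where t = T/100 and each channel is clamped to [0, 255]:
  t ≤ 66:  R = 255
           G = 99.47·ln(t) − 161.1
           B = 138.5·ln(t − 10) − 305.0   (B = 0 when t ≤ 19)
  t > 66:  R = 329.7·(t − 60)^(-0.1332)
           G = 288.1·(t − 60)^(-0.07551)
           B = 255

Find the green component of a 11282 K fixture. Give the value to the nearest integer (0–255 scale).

214

t = 11282/100 = 112.82; the t > 66 branch applies.
G = 288.1·(112.82 − 60)^(-0.07551) = 288.1·52.82^(-0.07551) = 288.1·0.74116 = 213.528.
Rounded: 214.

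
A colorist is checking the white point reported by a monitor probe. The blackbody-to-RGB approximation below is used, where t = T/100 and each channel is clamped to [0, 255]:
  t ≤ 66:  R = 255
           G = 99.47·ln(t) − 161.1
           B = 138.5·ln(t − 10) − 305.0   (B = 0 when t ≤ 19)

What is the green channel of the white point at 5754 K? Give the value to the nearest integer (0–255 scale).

t = 5754/100 = 57.54; the t ≤ 66 branch applies.
G = 99.47·ln 57.54 − 161.1 = 99.47·4.0525 − 161.1 = 242.000.
Rounded: 242.

242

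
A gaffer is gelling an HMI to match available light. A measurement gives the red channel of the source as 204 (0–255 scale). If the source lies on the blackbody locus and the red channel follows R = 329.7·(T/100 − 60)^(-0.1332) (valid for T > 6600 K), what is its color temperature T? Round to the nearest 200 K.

(t − 60)^(-0.1332) = 204/329.7 = 0.61874.
t − 60 = 0.61874^(1/-0.1332) = 0.61874^(-7.508) = 36.748, so t = 96.748.
T = 100·t = 9675 K → 9600 K to the nearest 200 K.

9600 K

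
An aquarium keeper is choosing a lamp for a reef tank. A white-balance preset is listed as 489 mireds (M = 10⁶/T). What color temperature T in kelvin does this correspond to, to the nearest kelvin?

T = 10⁶ / 489 = 2044.99 K → 2045 K.

2045 K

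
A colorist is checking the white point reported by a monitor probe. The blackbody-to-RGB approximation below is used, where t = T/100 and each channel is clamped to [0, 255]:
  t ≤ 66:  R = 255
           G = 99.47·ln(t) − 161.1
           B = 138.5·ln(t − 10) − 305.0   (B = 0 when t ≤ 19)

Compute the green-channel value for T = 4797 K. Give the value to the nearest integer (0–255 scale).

t = 4797/100 = 47.97; the t ≤ 66 branch applies.
G = 99.47·ln 47.97 − 161.1 = 99.47·3.8706 − 161.1 = 223.906.
Rounded: 224.

224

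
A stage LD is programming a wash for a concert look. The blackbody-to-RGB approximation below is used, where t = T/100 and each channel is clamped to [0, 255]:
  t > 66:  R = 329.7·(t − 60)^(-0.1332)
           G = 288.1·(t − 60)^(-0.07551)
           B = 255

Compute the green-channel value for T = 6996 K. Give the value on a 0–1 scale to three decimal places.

t = 6996/100 = 69.96; the t > 66 branch applies.
G = 288.1·(69.96 − 60)^(-0.07551) = 288.1·9.96^(-0.07551) = 288.1·0.84066 = 242.195.
On a 0–1 scale: 242.195/255 = 0.9498 → 0.950.

0.950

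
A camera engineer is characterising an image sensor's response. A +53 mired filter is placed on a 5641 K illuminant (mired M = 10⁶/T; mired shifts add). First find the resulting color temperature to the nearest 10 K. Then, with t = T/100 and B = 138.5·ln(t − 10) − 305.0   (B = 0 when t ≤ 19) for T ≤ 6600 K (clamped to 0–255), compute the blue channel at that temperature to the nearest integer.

M_in = 10⁶/5641 = 177.27; M_out = 177.27 + (+53) = 230.27.
T_out = 10⁶/230.27 = 4342.7 K → 4340 K; t = 43.4.
B = 138.5·ln(43.4 − 10) − 305.0 = 138.5·ln 33.4 − 305.0 = 138.5·3.5086 − 305.0 = 180.935.
Rounded: 181.

181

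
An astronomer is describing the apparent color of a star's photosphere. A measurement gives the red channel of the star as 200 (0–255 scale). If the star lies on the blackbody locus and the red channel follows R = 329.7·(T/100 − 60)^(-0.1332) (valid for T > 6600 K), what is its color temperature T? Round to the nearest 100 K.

(t − 60)^(-0.1332) = 200/329.7 = 0.60661.
t − 60 = 0.60661^(1/-0.1332) = 0.60661^(-7.508) = 42.638, so t = 102.638.
T = 100·t = 10264 K → 10300 K to the nearest 100 K.

10300 K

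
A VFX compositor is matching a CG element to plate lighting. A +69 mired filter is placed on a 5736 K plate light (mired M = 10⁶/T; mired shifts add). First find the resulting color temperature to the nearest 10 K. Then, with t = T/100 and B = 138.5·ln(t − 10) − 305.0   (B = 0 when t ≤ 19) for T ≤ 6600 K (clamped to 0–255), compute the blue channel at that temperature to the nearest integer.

171

M_in = 10⁶/5736 = 174.34; M_out = 174.34 + (+69) = 243.34.
T_out = 10⁶/243.34 = 4109.5 K → 4110 K; t = 41.1.
B = 138.5·ln(41.1 − 10) − 305.0 = 138.5·ln 31.1 − 305.0 = 138.5·3.4372 − 305.0 = 171.053.
Rounded: 171.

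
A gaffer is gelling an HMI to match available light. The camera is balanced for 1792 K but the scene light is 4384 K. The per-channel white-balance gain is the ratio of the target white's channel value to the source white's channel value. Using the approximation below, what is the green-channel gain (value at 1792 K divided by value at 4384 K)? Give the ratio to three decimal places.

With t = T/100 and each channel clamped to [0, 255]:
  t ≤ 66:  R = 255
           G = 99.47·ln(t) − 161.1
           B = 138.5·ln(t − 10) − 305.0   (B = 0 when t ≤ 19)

At 4384 K (t = 43.84):
  G = 99.47·ln 43.84 − 161.1 = 99.47·3.7805 − 161.1 = 214.951.
At 1792 K (t = 17.92):
  G = 99.47·ln 17.92 − 161.1 = 99.47·2.8859 − 161.1 = 125.962.
Gain = 125.962 / 214.951 = 0.5860 → 0.586.

0.586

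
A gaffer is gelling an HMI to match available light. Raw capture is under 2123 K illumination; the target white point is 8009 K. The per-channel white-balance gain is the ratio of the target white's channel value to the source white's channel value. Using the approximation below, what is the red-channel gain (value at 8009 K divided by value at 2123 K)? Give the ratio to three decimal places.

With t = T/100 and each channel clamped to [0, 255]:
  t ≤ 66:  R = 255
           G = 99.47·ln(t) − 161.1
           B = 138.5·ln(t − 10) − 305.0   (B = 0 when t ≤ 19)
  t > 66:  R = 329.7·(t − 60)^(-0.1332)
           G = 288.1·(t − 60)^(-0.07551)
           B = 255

At 2123 K (t = 21.23):
  R = 255 by definition for t ≤ 66.
At 8009 K (t = 80.09):
  R = 329.7·(80.09 − 60)^(-0.1332) = 329.7·20.09^(-0.1332) = 329.7·0.67057 = 221.086.
Gain = 221.086 / 255.000 = 0.8670 → 0.867.

0.867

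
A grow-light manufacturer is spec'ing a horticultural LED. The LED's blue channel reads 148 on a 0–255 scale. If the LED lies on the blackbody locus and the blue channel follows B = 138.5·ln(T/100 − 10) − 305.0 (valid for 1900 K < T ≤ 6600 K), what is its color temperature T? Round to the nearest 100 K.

3600 K

ln(t − 10) = (148 + 305.0) / 138.5 = 3.2708.
t − 10 = e^3.2708 = 26.331, so t = 36.331.
T = 100·t = 3633 K → 3600 K to the nearest 100 K.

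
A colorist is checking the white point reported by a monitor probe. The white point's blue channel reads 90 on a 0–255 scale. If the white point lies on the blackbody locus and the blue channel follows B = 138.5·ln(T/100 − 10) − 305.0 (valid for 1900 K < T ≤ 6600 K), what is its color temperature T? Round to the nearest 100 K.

2700 K

ln(t − 10) = (90 + 305.0) / 138.5 = 2.8520.
t − 10 = e^2.8520 = 17.322, so t = 27.322.
T = 100·t = 2732 K → 2700 K to the nearest 100 K.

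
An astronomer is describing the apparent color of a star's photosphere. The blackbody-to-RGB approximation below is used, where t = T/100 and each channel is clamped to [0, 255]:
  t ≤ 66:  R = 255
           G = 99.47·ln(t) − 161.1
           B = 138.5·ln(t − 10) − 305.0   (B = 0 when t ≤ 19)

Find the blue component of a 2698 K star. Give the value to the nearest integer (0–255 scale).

t = 2698/100 = 26.98; the t ≤ 66 branch applies.
B = 138.5·ln(26.98 − 10) − 305.0 = 138.5·ln 16.98 − 305.0 = 138.5·2.8320 − 305.0 = 87.237.
Rounded: 87.

87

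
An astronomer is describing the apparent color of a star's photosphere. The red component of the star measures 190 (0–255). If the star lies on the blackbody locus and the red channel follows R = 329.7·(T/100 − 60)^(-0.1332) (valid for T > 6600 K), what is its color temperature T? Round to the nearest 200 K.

(t − 60)^(-0.1332) = 190/329.7 = 0.57628.
t − 60 = 0.57628^(1/-0.1332) = 0.57628^(-7.508) = 62.667, so t = 122.667.
T = 100·t = 12267 K → 12200 K to the nearest 200 K.

12200 K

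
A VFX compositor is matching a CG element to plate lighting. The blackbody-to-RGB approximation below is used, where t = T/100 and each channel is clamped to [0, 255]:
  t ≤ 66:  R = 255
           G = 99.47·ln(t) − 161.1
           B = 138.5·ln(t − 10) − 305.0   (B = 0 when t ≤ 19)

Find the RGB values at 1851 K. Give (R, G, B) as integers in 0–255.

(255, 129, 0)

t = 1851/100 = 18.51; the t ≤ 66 branch applies.
R = 255 by definition for t ≤ 66.
G = 99.47·ln 18.51 − 161.1 = 99.47·2.9183 − 161.1 = 129.184.
t = 18.51 ≤ 19, so B = 0.
Rounded: (255, 129, 0).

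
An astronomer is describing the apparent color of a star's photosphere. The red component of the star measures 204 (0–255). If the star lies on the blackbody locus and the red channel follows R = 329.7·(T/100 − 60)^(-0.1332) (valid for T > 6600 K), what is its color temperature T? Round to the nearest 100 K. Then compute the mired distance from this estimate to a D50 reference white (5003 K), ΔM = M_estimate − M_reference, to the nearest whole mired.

(t − 60)^(-0.1332) = 204/329.7 = 0.61874.
t − 60 = 0.61874^(1/-0.1332) = 0.61874^(-7.508) = 36.748, so t = 96.748.
T = 100·t = 9675 K → 9700 K to the nearest 100 K.
M_estimate = 10⁶/9700 = 103.09; M_reference = 10⁶/5003 = 199.88.
ΔM = 103.09 − 199.88 = -96.79 → -97 mireds.

-97 mireds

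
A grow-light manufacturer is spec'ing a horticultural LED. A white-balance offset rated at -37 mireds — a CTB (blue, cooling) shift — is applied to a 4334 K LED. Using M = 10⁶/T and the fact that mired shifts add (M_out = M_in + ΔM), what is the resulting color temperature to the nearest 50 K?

5150 K

M_in = 10⁶/4334 = 230.73 mireds.
M_out = 230.73 + (-37) = 193.73 mireds.
T_out = 10⁶/193.73 = 5161.7 K → 5150 K.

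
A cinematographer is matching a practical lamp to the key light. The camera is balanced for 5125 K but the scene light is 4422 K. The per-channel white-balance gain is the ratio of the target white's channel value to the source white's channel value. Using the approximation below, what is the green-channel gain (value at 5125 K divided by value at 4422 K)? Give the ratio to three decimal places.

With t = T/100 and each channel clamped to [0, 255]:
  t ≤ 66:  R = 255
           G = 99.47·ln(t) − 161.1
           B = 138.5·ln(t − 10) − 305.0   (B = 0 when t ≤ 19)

At 4422 K (t = 44.22):
  G = 99.47·ln 44.22 − 161.1 = 99.47·3.7892 − 161.1 = 215.809.
At 5125 K (t = 51.25):
  G = 99.47·ln 51.25 − 161.1 = 99.47·3.9367 − 161.1 = 230.485.
Gain = 230.485 / 215.809 = 1.0680 → 1.068.

1.068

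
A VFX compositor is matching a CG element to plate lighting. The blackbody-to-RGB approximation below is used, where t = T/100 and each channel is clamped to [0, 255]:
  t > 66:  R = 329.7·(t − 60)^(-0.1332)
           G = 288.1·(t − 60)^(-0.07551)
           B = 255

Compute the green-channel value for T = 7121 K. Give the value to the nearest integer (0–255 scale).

t = 7121/100 = 71.21; the t > 66 branch applies.
G = 288.1·(71.21 − 60)^(-0.07551) = 288.1·11.21^(-0.07551) = 288.1·0.83319 = 240.042.
Rounded: 240.

240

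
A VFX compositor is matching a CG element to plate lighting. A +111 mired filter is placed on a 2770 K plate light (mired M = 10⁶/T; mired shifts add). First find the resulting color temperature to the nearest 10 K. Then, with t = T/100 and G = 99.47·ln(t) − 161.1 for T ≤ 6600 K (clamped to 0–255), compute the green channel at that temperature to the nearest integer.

M_in = 10⁶/2770 = 361.01; M_out = 361.01 + (+111) = 472.01.
T_out = 10⁶/472.01 = 2118.6 K → 2120 K; t = 21.2.
G = 99.47·ln 21.2 − 161.1 = 99.47·3.0540 − 161.1 = 142.681.
Rounded: 143.

143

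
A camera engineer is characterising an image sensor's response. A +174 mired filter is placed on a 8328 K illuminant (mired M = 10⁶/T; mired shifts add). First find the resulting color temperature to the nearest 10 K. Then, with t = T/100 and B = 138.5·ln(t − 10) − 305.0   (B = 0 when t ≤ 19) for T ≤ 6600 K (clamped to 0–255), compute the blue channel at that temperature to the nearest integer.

M_in = 10⁶/8328 = 120.08; M_out = 120.08 + (+174) = 294.08.
T_out = 10⁶/294.08 = 3400.5 K → 3400 K; t = 34.
B = 138.5·ln(34 − 10) − 305.0 = 138.5·ln 24 − 305.0 = 138.5·3.1781 − 305.0 = 135.160.
Rounded: 135.

135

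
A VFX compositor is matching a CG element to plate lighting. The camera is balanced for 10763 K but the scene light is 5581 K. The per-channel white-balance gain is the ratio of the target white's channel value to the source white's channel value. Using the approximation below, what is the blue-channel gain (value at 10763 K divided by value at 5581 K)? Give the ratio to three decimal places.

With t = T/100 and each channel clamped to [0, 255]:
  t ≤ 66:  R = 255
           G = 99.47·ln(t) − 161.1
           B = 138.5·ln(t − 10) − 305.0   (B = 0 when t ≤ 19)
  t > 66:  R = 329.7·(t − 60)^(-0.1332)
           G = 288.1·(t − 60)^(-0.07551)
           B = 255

1.135

At 5581 K (t = 55.81):
  B = 138.5·ln(55.81 − 10) − 305.0 = 138.5·ln 45.81 − 305.0 = 138.5·3.8245 − 305.0 = 224.694.
At 10763 K (t = 107.63):
  B = 255 by definition for t > 66.
Gain = 255.000 / 224.694 = 1.1349 → 1.135.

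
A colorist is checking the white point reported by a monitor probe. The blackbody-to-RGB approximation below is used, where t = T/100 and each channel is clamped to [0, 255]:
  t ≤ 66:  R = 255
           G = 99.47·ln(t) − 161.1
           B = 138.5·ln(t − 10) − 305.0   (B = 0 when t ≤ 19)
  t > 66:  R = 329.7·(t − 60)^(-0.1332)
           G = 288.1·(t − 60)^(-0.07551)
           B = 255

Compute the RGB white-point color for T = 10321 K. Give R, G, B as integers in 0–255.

R=200, G=217, B=255

t = 10321/100 = 103.21; the t > 66 branch applies.
R = 329.7·(103.21 − 60)^(-0.1332) = 329.7·43.21^(-0.1332) = 329.7·0.60554 = 199.645.
G = 288.1·(103.21 − 60)^(-0.07551) = 288.1·43.21^(-0.07551) = 288.1·0.75248 = 216.791.
B = 255 by definition for t > 66.
Rounded: (200, 217, 255).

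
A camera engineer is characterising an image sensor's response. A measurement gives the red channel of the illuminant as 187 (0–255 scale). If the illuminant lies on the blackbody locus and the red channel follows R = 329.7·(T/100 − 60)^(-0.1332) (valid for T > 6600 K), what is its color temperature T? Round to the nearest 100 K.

13100 K

(t − 60)^(-0.1332) = 187/329.7 = 0.56718.
t − 60 = 0.56718^(1/-0.1332) = 0.56718^(-7.508) = 70.620, so t = 130.620.
T = 100·t = 13062 K → 13100 K to the nearest 100 K.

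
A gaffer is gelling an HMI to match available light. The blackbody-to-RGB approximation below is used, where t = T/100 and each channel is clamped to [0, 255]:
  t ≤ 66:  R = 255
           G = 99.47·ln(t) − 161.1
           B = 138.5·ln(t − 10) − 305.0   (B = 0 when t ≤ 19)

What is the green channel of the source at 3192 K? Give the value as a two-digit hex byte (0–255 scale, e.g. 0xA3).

0xB7

t = 3192/100 = 31.92; the t ≤ 66 branch applies.
G = 99.47·ln 31.92 − 161.1 = 99.47·3.4632 − 161.1 = 183.388.
Rounded: 183; in hex, 0xB7.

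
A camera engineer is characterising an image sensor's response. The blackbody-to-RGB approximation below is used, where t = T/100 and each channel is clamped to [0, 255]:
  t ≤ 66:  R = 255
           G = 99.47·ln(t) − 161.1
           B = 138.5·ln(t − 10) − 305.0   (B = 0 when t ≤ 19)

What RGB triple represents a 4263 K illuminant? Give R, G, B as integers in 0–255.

R=255, G=212, B=178

t = 4263/100 = 42.63; the t ≤ 66 branch applies.
R = 255 by definition for t ≤ 66.
G = 99.47·ln 42.63 − 161.1 = 99.47·3.7526 − 161.1 = 212.167.
B = 138.5·ln(42.63 − 10) − 305.0 = 138.5·ln 32.63 − 305.0 = 138.5·3.4852 − 305.0 = 177.705.
Rounded: (255, 212, 178).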